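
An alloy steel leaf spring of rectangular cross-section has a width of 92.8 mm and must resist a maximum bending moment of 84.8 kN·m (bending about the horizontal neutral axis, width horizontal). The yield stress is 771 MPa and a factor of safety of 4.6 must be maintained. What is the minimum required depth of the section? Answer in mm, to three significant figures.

σ_allow = 771/4.6 = 167.6 MPa.
For a rectangular section σ = 6M/(bh²), so h² = 6M/(b σ_allow) = 6×8.4800×10^7/(92.8×167.6) = 32710 mm².
h = 180.9 mm.

h = 181 mm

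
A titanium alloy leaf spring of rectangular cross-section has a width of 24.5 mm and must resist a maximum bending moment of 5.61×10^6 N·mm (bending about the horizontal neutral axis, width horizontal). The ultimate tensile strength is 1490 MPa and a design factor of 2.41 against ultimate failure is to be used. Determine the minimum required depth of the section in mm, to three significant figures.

σ_allow = 1490/2.41 = 618.3 MPa.
For a rectangular section σ = 6M/(bh²), so h² = 6M/(b σ_allow) = 6×5610000/(24.5×618.3) = 2222 mm².
h = 47.14 mm.

h = 47.1 mm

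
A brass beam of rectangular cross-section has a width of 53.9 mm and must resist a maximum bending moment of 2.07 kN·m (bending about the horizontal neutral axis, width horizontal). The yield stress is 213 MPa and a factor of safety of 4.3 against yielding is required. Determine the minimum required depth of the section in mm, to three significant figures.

σ_allow = 213/4.3 = 49.53 MPa.
For a rectangular section σ = 6M/(bh²), so h² = 6M/(b σ_allow) = 6×2070000/(53.9×49.53) = 4652 mm².
h = 68.20 mm.

h = 68.2 mm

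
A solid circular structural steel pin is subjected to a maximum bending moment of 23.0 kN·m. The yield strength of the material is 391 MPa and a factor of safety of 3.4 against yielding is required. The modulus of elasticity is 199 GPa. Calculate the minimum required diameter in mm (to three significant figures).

d = 127 mm

σ_allow = 391/3.4 = 115.0 MPa.
For a solid circular section σ = 32M/(πd³), so d³ = 32M/(π σ_allow) = 32×2.3000×10^7/(π×115.0) = 2.037×10^6 mm³.
d = 126.8 mm.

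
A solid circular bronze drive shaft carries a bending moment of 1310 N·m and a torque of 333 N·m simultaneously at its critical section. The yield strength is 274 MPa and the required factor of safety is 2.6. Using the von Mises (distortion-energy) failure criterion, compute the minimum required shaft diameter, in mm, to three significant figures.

σ_allow = σ_y/n = 274/2.6 = 105.4 MPa.
For a solid shaft σ_b = 32M/(πd³) and τ = 16T/(πd³), so the von Mises stress is σ' = (16/πd³)·√(4M²+3T²).
√(4M²+3T²) = √(4×(1.310×10^6)² + 3×(333000)²) = 2.683×10^6 N·mm.
d³ = 16×2.683×10^6/(π×105.4) = 129600 mm³.
d = 50.61 mm.

d = 50.6 mm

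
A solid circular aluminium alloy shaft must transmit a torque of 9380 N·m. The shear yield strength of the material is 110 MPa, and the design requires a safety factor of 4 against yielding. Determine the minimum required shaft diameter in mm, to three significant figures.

d = 120 mm

Allowable shear stress τ_allow = 110/4 = 27.50 MPa.
For a solid shaft τ = 16T/(πd³), so d³ = 16T/(π τ_allow) = 16×9380000/(π×27.50) = 1.737×10^6 mm³.
d = (1.737×10^6)^(1/3) = 120.2 mm.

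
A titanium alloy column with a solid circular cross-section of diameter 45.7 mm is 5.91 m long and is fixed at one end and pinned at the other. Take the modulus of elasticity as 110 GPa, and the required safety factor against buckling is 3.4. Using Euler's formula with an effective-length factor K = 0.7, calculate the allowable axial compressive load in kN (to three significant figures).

P_allow = 3.99 kN

I = πd⁴/64 = π×45.7⁴/64 = 214100 mm⁴.
Effective length L_e = KL = 0.7×5.91 m = 4137 mm.
Euler critical load P_cr = π²EI/L_e² = π²×110000×214100/4137² = 13580 N.
P_allow = P_cr/n = 13580/3.4 = 3995 N.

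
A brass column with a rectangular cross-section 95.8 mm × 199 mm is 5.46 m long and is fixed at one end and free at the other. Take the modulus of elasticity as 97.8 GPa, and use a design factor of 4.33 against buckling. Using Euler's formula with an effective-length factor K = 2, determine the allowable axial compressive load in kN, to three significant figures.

Buckling occurs about the weak axis: I_min = h·b³/12 = 199×95.8³/12 = 1.458×10^7 mm⁴ (b = 95.8 mm is the smaller dimension).
Effective length L_e = KL = 2×5.46 m = 10920 mm.
Euler critical load P_cr = π²EI/L_e² = π²×97800×1.458×10^7/10920² = 118000 N.
P_allow = P_cr/n = 118000/4.33 = 27260 N.

P_allow = 27.3 kN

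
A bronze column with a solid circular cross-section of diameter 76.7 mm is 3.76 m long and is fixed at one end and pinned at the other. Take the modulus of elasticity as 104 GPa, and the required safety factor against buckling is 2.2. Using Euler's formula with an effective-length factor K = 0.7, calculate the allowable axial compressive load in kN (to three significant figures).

I = πd⁴/64 = π×76.7⁴/64 = 1.699×10^6 mm⁴.
Effective length L_e = KL = 0.7×3.76 m = 2632 mm.
Euler critical load P_cr = π²EI/L_e² = π²×104000×1.699×10^6/2632² = 251700 N.
P_allow = P_cr/n = 251700/2.2 = 114400 N.

P_allow = 114 kN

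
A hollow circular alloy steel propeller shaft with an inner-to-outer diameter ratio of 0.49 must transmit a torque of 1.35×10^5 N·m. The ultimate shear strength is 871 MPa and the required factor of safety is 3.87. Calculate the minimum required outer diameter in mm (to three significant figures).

d_o = 148 mm

τ_allow = 871/3.87 = 225.1 MPa.
For a hollow shaft τ = 16T/[πd_o³(1−k⁴)] with k = 0.49, so 1−k⁴ = 0.9424.
d_o³ = 16T/[π τ_allow (1−k⁴)] = 16×1.3500×10^8/(π×225.1×0.9424) = 3.242×10^6 mm³.
d_o = 148.0 mm.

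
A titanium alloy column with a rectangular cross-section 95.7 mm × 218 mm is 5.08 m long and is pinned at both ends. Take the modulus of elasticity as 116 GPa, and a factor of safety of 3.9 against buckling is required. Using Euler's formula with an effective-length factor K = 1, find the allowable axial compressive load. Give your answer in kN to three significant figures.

Buckling occurs about the weak axis: I_min = h·b³/12 = 218×95.7³/12 = 1.592×10^7 mm⁴ (b = 95.7 mm is the smaller dimension).
Effective length L_e = KL = 1×5.08 m = 5080 mm.
Euler critical load P_cr = π²EI/L_e² = π²×116000×1.592×10^7/5080² = 706400 N.
P_allow = P_cr/n = 706400/3.9 = 181100 N.

P_allow = 181 kN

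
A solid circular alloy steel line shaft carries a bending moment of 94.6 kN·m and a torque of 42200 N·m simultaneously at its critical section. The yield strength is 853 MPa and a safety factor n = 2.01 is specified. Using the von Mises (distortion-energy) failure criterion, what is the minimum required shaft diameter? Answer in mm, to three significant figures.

σ_allow = σ_y/n = 853/2.01 = 424.4 MPa.
For a solid shaft σ_b = 32M/(πd³) and τ = 16T/(πd³), so the von Mises stress is σ' = (16/πd³)·√(4M²+3T²).
√(4M²+3T²) = √(4×(9.460×10^7)² + 3×(4.220×10^7)²) = 2.028×10^8 N·mm.
d³ = 16×2.028×10^8/(π×424.4) = 2.434×10^6 mm³.
d = 134.5 mm.

d = 135 mm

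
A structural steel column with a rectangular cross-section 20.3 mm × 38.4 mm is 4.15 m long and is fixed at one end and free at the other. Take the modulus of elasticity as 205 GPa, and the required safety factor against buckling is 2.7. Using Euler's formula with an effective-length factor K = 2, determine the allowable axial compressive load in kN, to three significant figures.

Buckling occurs about the weak axis: I_min = h·b³/12 = 38.4×20.3³/12 = 26770 mm⁴ (b = 20.3 mm is the smaller dimension).
Effective length L_e = KL = 2×4.15 m = 8300 mm.
Euler critical load P_cr = π²EI/L_e² = π²×205000×26770/8300² = 786.2 N.
P_allow = P_cr/n = 786.2/2.7 = 291.2 N.

P_allow = 0.291 kN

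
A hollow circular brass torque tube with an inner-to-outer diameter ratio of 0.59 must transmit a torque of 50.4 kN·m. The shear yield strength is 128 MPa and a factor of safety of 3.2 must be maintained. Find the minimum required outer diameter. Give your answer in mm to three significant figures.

τ_allow = 128/3.2 = 40.00 MPa.
For a hollow shaft τ = 16T/[πd_o³(1−k⁴)] with k = 0.59, so 1−k⁴ = 0.8788.
d_o³ = 16T/[π τ_allow (1−k⁴)] = 16×5.0400×10^7/(π×40.00×0.8788) = 7.302×10^6 mm³.
d_o = 194.0 mm.

d_o = 194 mm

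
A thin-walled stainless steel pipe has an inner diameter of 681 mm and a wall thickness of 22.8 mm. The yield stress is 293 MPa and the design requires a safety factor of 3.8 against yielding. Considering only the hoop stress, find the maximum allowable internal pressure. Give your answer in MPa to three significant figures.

σ_allow = 293/3.8 = 77.11 MPa.
σ_h = pD/(2t) → p_allow = 2σ_allow t/D = 2×77.11×22.8/681 = 5.163 MPa.

p_allow = 5.16 MPa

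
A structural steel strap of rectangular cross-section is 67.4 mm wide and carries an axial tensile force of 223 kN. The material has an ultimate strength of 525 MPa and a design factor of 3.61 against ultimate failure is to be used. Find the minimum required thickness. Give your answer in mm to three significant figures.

σ_allow = 525/3.61 = 145.4 MPa.
Required area A = F/σ_allow = 223000/145.4 = 1533 mm².
t = A/w = 1533/67.4 = 22.75 mm.

t = 22.8 mm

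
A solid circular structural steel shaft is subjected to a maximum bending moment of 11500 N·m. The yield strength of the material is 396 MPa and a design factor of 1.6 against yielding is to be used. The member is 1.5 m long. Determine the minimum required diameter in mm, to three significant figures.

σ_allow = 396/1.6 = 247.5 MPa.
For a solid circular section σ = 32M/(πd³), so d³ = 32M/(π σ_allow) = 32×1.1500×10^7/(π×247.5) = 473300 mm³.
d = 77.93 mm.

d = 77.9 mm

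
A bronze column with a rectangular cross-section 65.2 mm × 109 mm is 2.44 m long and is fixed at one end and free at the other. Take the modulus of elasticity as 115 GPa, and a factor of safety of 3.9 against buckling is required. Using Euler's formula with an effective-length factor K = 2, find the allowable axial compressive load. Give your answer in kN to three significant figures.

Buckling occurs about the weak axis: I_min = h·b³/12 = 109×65.2³/12 = 2.518×10^6 mm⁴ (b = 65.2 mm is the smaller dimension).
Effective length L_e = KL = 2×2.44 m = 4880 mm.
Euler critical load P_cr = π²EI/L_e² = π²×115000×2.518×10^6/4880² = 120000 N.
P_allow = P_cr/n = 120000/3.9 = 30770 N.

P_allow = 30.8 kN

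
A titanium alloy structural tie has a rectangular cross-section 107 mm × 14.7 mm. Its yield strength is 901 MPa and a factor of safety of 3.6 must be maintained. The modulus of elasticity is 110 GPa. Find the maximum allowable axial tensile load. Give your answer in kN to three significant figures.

σ_allow = 901/3.6 = 250.3 MPa.
A = 107×14.7 = 1573 mm².
F_allow = σ_allow × A = 250.3×1573 = 393700 N.

F_allow = 394 kN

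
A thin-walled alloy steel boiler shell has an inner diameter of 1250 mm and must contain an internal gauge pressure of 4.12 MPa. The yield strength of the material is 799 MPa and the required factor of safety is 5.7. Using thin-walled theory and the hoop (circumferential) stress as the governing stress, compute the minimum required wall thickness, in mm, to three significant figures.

t = 18.4 mm

σ_allow = 799/5.7 = 140.2 MPa.
Hoop stress σ_h = pD/(2t), so t = pD/(2σ_allow) = 4.12×1250/(2×140.2) = 18.37 mm.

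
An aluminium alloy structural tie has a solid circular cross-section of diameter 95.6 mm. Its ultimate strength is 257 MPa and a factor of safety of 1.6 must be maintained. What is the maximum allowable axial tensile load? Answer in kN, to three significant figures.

σ_allow = 257/1.6 = 160.6 MPa.
A = πd²/4 = π×95.6²/4 = 7178 mm².
F_allow = σ_allow × A = 160.6×7178 = 1.153×10^6 N.

F_allow = 1150 kN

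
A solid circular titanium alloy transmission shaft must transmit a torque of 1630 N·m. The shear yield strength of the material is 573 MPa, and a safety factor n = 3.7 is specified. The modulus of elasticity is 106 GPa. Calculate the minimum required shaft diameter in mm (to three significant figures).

d = 37.7 mm

Allowable shear stress τ_allow = 573/3.7 = 154.9 MPa.
For a solid shaft τ = 16T/(πd³), so d³ = 16T/(π τ_allow) = 16×1630000/(π×154.9) = 53600 mm³.
d = (53600)^(1/3) = 37.71 mm.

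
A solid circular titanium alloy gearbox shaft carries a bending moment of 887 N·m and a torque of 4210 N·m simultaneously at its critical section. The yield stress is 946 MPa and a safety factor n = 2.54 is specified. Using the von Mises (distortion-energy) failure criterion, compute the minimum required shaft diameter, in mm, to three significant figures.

d = 46.8 mm

σ_allow = σ_y/n = 946/2.54 = 372.4 MPa.
For a solid shaft σ_b = 32M/(πd³) and τ = 16T/(πd³), so the von Mises stress is σ' = (16/πd³)·√(4M²+3T²).
√(4M²+3T²) = √(4×(887000)² + 3×(4.210×10^6)²) = 7.505×10^6 N·mm.
d³ = 16×7.505×10^6/(π×372.4) = 102600 mm³.
d = 46.82 mm.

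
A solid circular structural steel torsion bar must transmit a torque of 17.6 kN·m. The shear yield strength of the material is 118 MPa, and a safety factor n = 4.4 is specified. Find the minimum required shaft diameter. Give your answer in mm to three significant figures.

Allowable shear stress τ_allow = 118/4.4 = 26.82 MPa.
For a solid shaft τ = 16T/(πd³), so d³ = 16T/(π τ_allow) = 16×1.7600×10^7/(π×26.82) = 3.342×10^6 mm³.
d = (3.342×10^6)^(1/3) = 149.5 mm.

d = 150 mm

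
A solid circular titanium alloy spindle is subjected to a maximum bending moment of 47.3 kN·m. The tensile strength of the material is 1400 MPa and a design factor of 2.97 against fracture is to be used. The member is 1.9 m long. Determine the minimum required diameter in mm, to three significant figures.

d = 101 mm

σ_allow = 1400/2.97 = 471.4 MPa.
For a solid circular section σ = 32M/(πd³), so d³ = 32M/(π σ_allow) = 32×4.7300×10^7/(π×471.4) = 1.022×10^6 mm³.
d = 100.7 mm.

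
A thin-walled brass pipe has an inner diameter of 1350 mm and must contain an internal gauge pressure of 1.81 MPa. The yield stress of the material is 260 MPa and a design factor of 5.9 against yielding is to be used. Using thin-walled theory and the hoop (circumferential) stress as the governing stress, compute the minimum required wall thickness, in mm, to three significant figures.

t = 27.7 mm

σ_allow = 260/5.9 = 44.07 MPa.
Hoop stress σ_h = pD/(2t), so t = pD/(2σ_allow) = 1.81×1350/(2×44.07) = 27.72 mm.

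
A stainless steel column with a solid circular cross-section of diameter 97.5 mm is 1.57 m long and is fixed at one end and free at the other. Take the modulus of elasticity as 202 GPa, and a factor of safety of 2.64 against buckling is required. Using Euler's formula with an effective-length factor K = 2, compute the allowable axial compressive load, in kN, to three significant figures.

I = πd⁴/64 = π×97.5⁴/64 = 4.436×10^6 mm⁴.
Effective length L_e = KL = 2×1.57 m = 3140 mm.
Euler critical load P_cr = π²EI/L_e² = π²×202000×4.436×10^6/3140² = 897000 N.
P_allow = P_cr/n = 897000/2.64 = 339800 N.

P_allow = 340 kN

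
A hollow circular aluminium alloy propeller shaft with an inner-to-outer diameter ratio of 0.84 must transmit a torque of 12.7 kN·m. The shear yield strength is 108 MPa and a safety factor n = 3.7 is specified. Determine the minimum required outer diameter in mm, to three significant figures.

d_o = 164 mm

τ_allow = 108/3.7 = 29.19 MPa.
For a hollow shaft τ = 16T/[πd_o³(1−k⁴)] with k = 0.84, so 1−k⁴ = 0.5021.
d_o³ = 16T/[π τ_allow (1−k⁴)] = 16×1.2700×10^7/(π×29.19×0.5021) = 4.413×10^6 mm³.
d_o = 164.0 mm.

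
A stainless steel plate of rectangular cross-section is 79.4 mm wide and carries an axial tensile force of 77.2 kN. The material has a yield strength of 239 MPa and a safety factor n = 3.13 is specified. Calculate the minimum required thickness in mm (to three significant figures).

σ_allow = 239/3.13 = 76.36 MPa.
Required area A = F/σ_allow = 77200/76.36 = 1011 mm².
t = A/w = 1011/79.4 = 12.73 mm.

t = 12.7 mm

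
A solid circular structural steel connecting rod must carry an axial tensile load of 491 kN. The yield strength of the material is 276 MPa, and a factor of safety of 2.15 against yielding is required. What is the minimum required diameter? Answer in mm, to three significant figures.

d = 69.8 mm

Allowable stress σ_allow = 276/2.15 = 128.4 MPa.
Required area A = F/σ_allow = 491000/128.4 = 3825 mm².
A = πd²/4 → d = √(4A/π) = 69.78 mm.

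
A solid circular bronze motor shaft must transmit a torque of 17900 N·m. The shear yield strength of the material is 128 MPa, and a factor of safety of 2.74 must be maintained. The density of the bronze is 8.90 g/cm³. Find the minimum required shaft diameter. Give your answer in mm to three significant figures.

d = 125 mm

Allowable shear stress τ_allow = 128/2.74 = 46.72 MPa.
For a solid shaft τ = 16T/(πd³), so d³ = 16T/(π τ_allow) = 16×1.7900×10^7/(π×46.72) = 1.951×10^6 mm³.
d = (1.951×10^6)^(1/3) = 125.0 mm.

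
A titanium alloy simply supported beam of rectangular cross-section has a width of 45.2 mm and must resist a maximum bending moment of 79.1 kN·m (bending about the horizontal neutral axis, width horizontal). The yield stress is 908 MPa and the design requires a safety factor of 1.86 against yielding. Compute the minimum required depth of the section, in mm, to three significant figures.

h = 147 mm

σ_allow = 908/1.86 = 488.2 MPa.
For a rectangular section σ = 6M/(bh²), so h² = 6M/(b σ_allow) = 6×7.9100×10^7/(45.2×488.2) = 21510 mm².
h = 146.7 mm.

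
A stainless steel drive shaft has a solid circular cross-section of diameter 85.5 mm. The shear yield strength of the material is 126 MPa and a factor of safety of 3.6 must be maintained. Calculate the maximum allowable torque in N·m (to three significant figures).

τ_allow = 126/3.6 = 35.00 MPa.
For a solid shaft T_allow = τ_allow·πd³/16; πd³/16 = π×85.5³/16 = 122700 mm³.
T_allow = 35.00×122700 = 4.295×10^6 N·mm = 4295 N·m.

T_allow = 4300 N·m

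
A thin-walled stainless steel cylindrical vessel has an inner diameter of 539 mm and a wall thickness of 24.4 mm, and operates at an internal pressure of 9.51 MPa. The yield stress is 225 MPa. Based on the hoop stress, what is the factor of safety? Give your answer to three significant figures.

n = 2.14

σ_h = pD/(2t) = 9.51×539/(2×24.4) = 105.0 MPa.
n = 225/105.0 = 2.142.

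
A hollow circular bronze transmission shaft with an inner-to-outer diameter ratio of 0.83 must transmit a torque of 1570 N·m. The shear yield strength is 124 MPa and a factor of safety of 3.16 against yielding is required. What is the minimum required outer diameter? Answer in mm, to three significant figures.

d_o = 72.9 mm

τ_allow = 124/3.16 = 39.24 MPa.
For a hollow shaft τ = 16T/[πd_o³(1−k⁴)] with k = 0.83, so 1−k⁴ = 0.5254.
d_o³ = 16T/[π τ_allow (1−k⁴)] = 16×1570000/(π×39.24×0.5254) = 387800 mm³.
d_o = 72.93 mm.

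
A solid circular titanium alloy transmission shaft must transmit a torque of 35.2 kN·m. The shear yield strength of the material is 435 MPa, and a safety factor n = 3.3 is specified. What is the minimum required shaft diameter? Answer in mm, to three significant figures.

Allowable shear stress τ_allow = 435/3.3 = 131.8 MPa.
For a solid shaft τ = 16T/(πd³), so d³ = 16T/(π τ_allow) = 16×3.5200×10^7/(π×131.8) = 1.360×10^6 mm³.
d = (1.360×10^6)^(1/3) = 110.8 mm.

d = 111 mm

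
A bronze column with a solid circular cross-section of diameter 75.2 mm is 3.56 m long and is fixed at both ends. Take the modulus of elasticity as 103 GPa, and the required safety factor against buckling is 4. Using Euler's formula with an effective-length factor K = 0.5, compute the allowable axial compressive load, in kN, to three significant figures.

P_allow = 126 kN

I = πd⁴/64 = π×75.2⁴/64 = 1.570×10^6 mm⁴.
Effective length L_e = KL = 0.5×3.56 m = 1780 mm.
Euler critical load P_cr = π²EI/L_e² = π²×103000×1.570×10^6/1780² = 503700 N.
P_allow = P_cr/n = 503700/4 = 125900 N.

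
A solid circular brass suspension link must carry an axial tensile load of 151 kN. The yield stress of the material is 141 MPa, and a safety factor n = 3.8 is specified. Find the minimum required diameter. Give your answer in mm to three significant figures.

Allowable stress σ_allow = 141/3.8 = 37.11 MPa.
Required area A = F/σ_allow = 151000/37.11 = 4070 mm².
A = πd²/4 → d = √(4A/π) = 71.98 mm.

d = 72.0 mm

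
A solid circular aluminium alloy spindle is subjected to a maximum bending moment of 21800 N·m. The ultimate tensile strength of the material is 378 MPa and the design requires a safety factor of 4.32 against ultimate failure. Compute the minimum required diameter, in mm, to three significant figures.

σ_allow = 378/4.32 = 87.50 MPa.
For a solid circular section σ = 32M/(πd³), so d³ = 32M/(π σ_allow) = 32×2.1800×10^7/(π×87.50) = 2.538×10^6 mm³.
d = 136.4 mm.

d = 136 mm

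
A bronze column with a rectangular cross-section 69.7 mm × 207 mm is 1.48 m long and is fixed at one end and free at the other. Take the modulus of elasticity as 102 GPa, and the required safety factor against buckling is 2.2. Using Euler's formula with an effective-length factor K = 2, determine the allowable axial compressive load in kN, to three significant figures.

Buckling occurs about the weak axis: I_min = h·b³/12 = 207×69.7³/12 = 5.841×10^6 mm⁴ (b = 69.7 mm is the smaller dimension).
Effective length L_e = KL = 2×1.48 m = 2960 mm.
Euler critical load P_cr = π²EI/L_e² = π²×102000×5.841×10^6/2960² = 671100 N.
P_allow = P_cr/n = 671100/2.2 = 305100 N.

P_allow = 305 kN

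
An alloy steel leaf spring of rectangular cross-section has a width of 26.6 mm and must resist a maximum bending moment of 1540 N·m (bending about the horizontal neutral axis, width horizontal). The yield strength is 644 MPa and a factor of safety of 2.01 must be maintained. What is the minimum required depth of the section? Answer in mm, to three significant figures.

h = 32.9 mm

σ_allow = 644/2.01 = 320.4 MPa.
For a rectangular section σ = 6M/(bh²), so h² = 6M/(b σ_allow) = 6×1540000/(26.6×320.4) = 1084 mm².
h = 32.93 mm.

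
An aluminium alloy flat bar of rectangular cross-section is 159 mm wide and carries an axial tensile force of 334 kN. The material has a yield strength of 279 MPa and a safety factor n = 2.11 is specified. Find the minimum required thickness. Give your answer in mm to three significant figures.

σ_allow = 279/2.11 = 132.2 MPa.
Required area A = F/σ_allow = 334000/132.2 = 2526 mm².
t = A/w = 2526/159 = 15.89 mm.

t = 15.9 mm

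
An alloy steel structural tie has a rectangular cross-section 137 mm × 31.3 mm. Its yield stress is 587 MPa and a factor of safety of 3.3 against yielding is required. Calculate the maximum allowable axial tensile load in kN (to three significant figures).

σ_allow = 587/3.3 = 177.9 MPa.
A = 137×31.3 = 4288 mm².
F_allow = σ_allow × A = 177.9×4288 = 762800 N.

F_allow = 763 kN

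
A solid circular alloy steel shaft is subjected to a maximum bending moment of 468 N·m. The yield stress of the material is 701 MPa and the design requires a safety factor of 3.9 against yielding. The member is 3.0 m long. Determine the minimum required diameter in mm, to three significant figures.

σ_allow = 701/3.9 = 179.7 MPa.
For a solid circular section σ = 32M/(πd³), so d³ = 32M/(π σ_allow) = 32×468000/(π×179.7) = 26520 mm³.
d = 29.82 mm.

d = 29.8 mm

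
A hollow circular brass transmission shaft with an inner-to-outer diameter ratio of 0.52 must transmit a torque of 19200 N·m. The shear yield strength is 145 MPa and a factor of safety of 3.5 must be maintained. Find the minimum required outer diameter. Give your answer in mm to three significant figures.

d_o = 137 mm

τ_allow = 145/3.5 = 41.43 MPa.
For a hollow shaft τ = 16T/[πd_o³(1−k⁴)] with k = 0.52, so 1−k⁴ = 0.9269.
d_o³ = 16T/[π τ_allow (1−k⁴)] = 16×1.9200×10^7/(π×41.43×0.9269) = 2.547×10^6 mm³.
d_o = 136.6 mm.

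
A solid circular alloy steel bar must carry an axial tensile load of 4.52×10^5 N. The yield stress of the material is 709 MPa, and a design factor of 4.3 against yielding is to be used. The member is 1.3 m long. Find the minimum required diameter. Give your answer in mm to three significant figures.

d = 59.1 mm

Allowable stress σ_allow = 709/4.3 = 164.9 MPa.
Required area A = F/σ_allow = 452000/164.9 = 2741 mm².
A = πd²/4 → d = √(4A/π) = 59.08 mm.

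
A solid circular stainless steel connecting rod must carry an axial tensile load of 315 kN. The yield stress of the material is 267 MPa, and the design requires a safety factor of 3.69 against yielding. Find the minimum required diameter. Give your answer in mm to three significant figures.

d = 74.5 mm

Allowable stress σ_allow = 267/3.69 = 72.36 MPa.
Required area A = F/σ_allow = 315000/72.36 = 4353 mm².
A = πd²/4 → d = √(4A/π) = 74.45 mm.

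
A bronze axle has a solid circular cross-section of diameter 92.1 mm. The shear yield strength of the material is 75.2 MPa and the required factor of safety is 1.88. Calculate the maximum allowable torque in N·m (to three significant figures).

τ_allow = 75.2/1.88 = 40.00 MPa.
For a solid shaft T_allow = τ_allow·πd³/16; πd³/16 = π×92.1³/16 = 153400 mm³.
T_allow = 40.00×153400 = 6.136×10^6 N·mm = 6136 N·m.

T_allow = 6140 N·m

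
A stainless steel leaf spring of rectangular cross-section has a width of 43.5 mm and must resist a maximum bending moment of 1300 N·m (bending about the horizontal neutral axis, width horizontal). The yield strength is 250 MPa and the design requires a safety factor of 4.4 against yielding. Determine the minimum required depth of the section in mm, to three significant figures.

h = 56.2 mm

σ_allow = 250/4.4 = 56.82 MPa.
For a rectangular section σ = 6M/(bh²), so h² = 6M/(b σ_allow) = 6×1300000/(43.5×56.82) = 3156 mm².
h = 56.18 mm.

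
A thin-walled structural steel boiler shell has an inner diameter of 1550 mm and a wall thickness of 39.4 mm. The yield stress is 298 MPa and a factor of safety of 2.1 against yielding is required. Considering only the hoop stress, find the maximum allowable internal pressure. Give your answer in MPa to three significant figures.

p_allow = 7.21 MPa

σ_allow = 298/2.1 = 141.9 MPa.
σ_h = pD/(2t) → p_allow = 2σ_allow t/D = 2×141.9×39.4/1550 = 7.214 MPa.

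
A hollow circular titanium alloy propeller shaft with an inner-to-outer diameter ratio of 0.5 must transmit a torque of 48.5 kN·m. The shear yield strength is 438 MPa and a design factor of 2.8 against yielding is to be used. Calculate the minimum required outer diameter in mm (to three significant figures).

τ_allow = 438/2.8 = 156.4 MPa.
For a hollow shaft τ = 16T/[πd_o³(1−k⁴)] with k = 0.5, so 1−k⁴ = 0.9375.
d_o³ = 16T/[π τ_allow (1−k⁴)] = 16×4.8500×10^7/(π×156.4×0.9375) = 1.684×10^6 mm³.
d_o = 119.0 mm.

d_o = 119 mm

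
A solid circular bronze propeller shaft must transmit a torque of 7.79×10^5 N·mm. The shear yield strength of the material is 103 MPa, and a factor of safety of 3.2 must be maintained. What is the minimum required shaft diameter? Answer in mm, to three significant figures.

Allowable shear stress τ_allow = 103/3.2 = 32.19 MPa.
For a solid shaft τ = 16T/(πd³), so d³ = 16T/(π τ_allow) = 16×779000/(π×32.19) = 123300 mm³.
d = (123300)^(1/3) = 49.77 mm.

d = 49.8 mm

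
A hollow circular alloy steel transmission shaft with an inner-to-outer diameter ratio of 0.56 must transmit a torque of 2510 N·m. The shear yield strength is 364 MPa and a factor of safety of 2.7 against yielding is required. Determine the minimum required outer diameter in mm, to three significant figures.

τ_allow = 364/2.7 = 134.8 MPa.
For a hollow shaft τ = 16T/[πd_o³(1−k⁴)] with k = 0.56, so 1−k⁴ = 0.9017.
d_o³ = 16T/[π τ_allow (1−k⁴)] = 16×2510000/(π×134.8×0.9017) = 105200 mm³.
d_o = 47.20 mm.

d_o = 47.2 mm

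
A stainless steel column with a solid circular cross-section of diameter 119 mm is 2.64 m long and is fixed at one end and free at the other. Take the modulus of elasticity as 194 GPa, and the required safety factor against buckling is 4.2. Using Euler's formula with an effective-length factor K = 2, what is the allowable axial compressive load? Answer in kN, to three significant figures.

P_allow = 161 kN

I = πd⁴/64 = π×119⁴/64 = 9.844×10^6 mm⁴.
Effective length L_e = KL = 2×2.64 m = 5280 mm.
Euler critical load P_cr = π²EI/L_e² = π²×194000×9.844×10^6/5280² = 676100 N.
P_allow = P_cr/n = 676100/4.2 = 161000 N.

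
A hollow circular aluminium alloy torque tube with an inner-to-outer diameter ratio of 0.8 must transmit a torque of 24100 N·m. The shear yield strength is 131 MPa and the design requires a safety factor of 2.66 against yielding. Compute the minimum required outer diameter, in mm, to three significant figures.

τ_allow = 131/2.66 = 49.25 MPa.
For a hollow shaft τ = 16T/[πd_o³(1−k⁴)] with k = 0.8, so 1−k⁴ = 0.5904.
d_o³ = 16T/[π τ_allow (1−k⁴)] = 16×2.4100×10^7/(π×49.25×0.5904) = 4.221×10^6 mm³.
d_o = 161.6 mm.

d_o = 162 mm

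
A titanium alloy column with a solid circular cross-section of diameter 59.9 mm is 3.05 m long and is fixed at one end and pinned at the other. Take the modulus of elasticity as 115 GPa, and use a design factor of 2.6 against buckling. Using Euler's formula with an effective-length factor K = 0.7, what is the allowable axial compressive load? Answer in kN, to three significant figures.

I = πd⁴/64 = π×59.9⁴/64 = 631900 mm⁴.
Effective length L_e = KL = 0.7×3.05 m = 2135 mm.
Euler critical load P_cr = π²EI/L_e² = π²×115000×631900/2135² = 157400 N.
P_allow = P_cr/n = 157400/2.6 = 60520 N.

P_allow = 60.5 kN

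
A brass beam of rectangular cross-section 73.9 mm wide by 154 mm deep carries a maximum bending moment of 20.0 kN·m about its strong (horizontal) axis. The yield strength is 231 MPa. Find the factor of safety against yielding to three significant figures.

Section modulus S = bh²/6 = 73.9×154²/6 = 292100 mm³.
σ = M/S = 2.0000×10^7/292100 = 68.47 MPa.
n = 231/68.47 = 3.374.

n = 3.37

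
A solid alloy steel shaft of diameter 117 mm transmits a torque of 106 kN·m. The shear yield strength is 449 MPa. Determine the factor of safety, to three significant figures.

τ = 16T/(πd³) = 16×1.0600×10^8/(π×117³) = 337.1 MPa.
n = τ_limit/τ = 449/337.1 = 1.332.

n = 1.33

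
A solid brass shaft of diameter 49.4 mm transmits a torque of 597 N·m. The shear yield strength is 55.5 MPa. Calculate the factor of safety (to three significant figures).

n = 2.20

τ = 16T/(πd³) = 16×597000/(π×49.4³) = 25.22 MPa.
n = τ_limit/τ = 55.5/25.22 = 2.201.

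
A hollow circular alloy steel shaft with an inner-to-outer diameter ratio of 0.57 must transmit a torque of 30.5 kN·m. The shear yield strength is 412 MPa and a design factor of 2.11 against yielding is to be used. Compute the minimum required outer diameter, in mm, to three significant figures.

τ_allow = 412/2.11 = 195.3 MPa.
For a hollow shaft τ = 16T/[πd_o³(1−k⁴)] with k = 0.57, so 1−k⁴ = 0.8944.
d_o³ = 16T/[π τ_allow (1−k⁴)] = 16×3.0500×10^7/(π×195.3×0.8944) = 889400 mm³.
d_o = 96.17 mm.

d_o = 96.2 mm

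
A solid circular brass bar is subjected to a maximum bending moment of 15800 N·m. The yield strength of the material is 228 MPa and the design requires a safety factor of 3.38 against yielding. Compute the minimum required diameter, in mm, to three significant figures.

σ_allow = 228/3.38 = 67.46 MPa.
For a solid circular section σ = 32M/(πd³), so d³ = 32M/(π σ_allow) = 32×1.5800×10^7/(π×67.46) = 2.386×10^6 mm³.
d = 133.6 mm.

d = 134 mm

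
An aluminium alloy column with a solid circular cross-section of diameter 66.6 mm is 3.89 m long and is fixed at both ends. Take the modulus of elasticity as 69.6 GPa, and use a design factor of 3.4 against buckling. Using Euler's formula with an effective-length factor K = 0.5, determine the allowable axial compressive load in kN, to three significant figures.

I = πd⁴/64 = π×66.6⁴/64 = 965800 mm⁴.
Effective length L_e = KL = 0.5×3.89 m = 1945 mm.
Euler critical load P_cr = π²EI/L_e² = π²×69600×965800/1945² = 175400 N.
P_allow = P_cr/n = 175400/3.4 = 51580 N.

P_allow = 51.6 kN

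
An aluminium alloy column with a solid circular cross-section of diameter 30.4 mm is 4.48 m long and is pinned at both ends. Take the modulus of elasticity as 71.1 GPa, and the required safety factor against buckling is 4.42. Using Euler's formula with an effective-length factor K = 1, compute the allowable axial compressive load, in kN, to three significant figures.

I = πd⁴/64 = π×30.4⁴/64 = 41920 mm⁴.
Effective length L_e = KL = 1×4.48 m = 4480 mm.
Euler critical load P_cr = π²EI/L_e² = π²×71100×41920/4480² = 1466 N.
P_allow = P_cr/n = 1466/4.42 = 331.6 N.

P_allow = 0.332 kN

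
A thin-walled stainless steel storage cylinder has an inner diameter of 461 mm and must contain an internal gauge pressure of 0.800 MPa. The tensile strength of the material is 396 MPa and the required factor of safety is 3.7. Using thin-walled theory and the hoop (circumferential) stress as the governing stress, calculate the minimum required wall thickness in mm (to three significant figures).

σ_allow = 396/3.7 = 107.0 MPa.
Hoop stress σ_h = pD/(2t), so t = pD/(2σ_allow) = 0.800×461/(2×107.0) = 1.723 mm.

t = 1.72 mm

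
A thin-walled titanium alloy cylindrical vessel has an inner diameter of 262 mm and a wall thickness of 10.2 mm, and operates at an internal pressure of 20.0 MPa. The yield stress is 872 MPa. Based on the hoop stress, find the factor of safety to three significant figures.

σ_h = pD/(2t) = 20.0×262/(2×10.2) = 256.9 MPa.
n = 872/256.9 = 3.395.

n = 3.39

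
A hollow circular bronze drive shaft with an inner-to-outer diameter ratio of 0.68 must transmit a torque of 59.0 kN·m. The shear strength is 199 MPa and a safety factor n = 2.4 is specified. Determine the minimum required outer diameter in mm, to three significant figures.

d_o = 166 mm

τ_allow = 199/2.4 = 82.92 MPa.
For a hollow shaft τ = 16T/[πd_o³(1−k⁴)] with k = 0.68, so 1−k⁴ = 0.7862.
d_o³ = 16T/[π τ_allow (1−k⁴)] = 16×5.9000×10^7/(π×82.92×0.7862) = 4.610×10^6 mm³.
d_o = 166.4 mm.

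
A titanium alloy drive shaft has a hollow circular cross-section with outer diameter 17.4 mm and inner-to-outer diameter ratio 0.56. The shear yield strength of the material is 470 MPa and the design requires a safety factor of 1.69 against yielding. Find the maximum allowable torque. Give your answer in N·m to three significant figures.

τ_allow = 470/1.69 = 278.1 MPa.
For a hollow shaft T_allow = τ_allow·πd_o³(1−k⁴)/16 with 1−k⁴ = 0.9017, so πd_o³(1−k⁴)/16 = 932.6 mm³.
T_allow = 278.1×932.6 = 259400 N·mm = 259.4 N·m.

T_allow = 259 N·m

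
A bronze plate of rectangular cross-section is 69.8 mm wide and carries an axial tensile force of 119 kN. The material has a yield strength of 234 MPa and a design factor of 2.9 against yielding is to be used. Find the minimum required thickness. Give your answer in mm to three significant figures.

σ_allow = 234/2.9 = 80.69 MPa.
Required area A = F/σ_allow = 119000/80.69 = 1475 mm².
t = A/w = 1475/69.8 = 21.13 mm.

t = 21.1 mm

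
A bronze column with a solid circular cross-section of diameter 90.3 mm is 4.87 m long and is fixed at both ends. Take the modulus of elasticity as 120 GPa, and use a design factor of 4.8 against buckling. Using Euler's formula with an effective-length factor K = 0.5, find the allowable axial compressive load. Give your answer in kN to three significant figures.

P_allow = 136 kN

I = πd⁴/64 = π×90.3⁴/64 = 3.264×10^6 mm⁴.
Effective length L_e = KL = 0.5×4.87 m = 2435 mm.
Euler critical load P_cr = π²EI/L_e² = π²×120000×3.264×10^6/2435² = 651900 N.
P_allow = P_cr/n = 651900/4.8 = 135800 N.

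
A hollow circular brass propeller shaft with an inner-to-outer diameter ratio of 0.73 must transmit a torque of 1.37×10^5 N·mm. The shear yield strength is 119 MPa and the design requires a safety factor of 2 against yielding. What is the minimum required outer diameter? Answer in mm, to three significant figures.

d_o = 25.4 mm

τ_allow = 119/2 = 59.50 MPa.
For a hollow shaft τ = 16T/[πd_o³(1−k⁴)] with k = 0.73, so 1−k⁴ = 0.7160.
d_o³ = 16T/[π τ_allow (1−k⁴)] = 16×137000/(π×59.50×0.7160) = 16380 mm³.
d_o = 25.40 mm.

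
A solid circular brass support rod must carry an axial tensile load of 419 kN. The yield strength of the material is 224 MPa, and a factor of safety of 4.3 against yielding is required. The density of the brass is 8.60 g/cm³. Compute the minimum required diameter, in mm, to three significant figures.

Allowable stress σ_allow = 224/4.3 = 52.09 MPa.
Required area A = F/σ_allow = 419000/52.09 = 8043 mm².
A = πd²/4 → d = √(4A/π) = 101.2 mm.

d = 101 mm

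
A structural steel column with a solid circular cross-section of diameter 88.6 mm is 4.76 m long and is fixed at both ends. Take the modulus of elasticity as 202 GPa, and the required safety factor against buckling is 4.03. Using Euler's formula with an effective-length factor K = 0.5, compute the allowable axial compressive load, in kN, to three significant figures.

P_allow = 264 kN

I = πd⁴/64 = π×88.6⁴/64 = 3.025×10^6 mm⁴.
Effective length L_e = KL = 0.5×4.76 m = 2380 mm.
Euler critical load P_cr = π²EI/L_e² = π²×202000×3.025×10^6/2380² = 1.065×10^6 N.
P_allow = P_cr/n = 1.065×10^6/4.03 = 264200 N.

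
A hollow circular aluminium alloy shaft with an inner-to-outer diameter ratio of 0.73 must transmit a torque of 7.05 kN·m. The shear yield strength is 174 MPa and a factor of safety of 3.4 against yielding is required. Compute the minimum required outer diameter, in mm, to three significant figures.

τ_allow = 174/3.4 = 51.18 MPa.
For a hollow shaft τ = 16T/[πd_o³(1−k⁴)] with k = 0.73, so 1−k⁴ = 0.7160.
d_o³ = 16T/[π τ_allow (1−k⁴)] = 16×7050000/(π×51.18×0.7160) = 979900 mm³.
d_o = 99.32 mm.

d_o = 99.3 mm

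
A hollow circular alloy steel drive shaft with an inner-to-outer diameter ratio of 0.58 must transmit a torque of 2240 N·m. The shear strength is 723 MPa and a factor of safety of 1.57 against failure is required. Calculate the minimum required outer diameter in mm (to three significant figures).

τ_allow = 723/1.57 = 460.5 MPa.
For a hollow shaft τ = 16T/[πd_o³(1−k⁴)] with k = 0.58, so 1−k⁴ = 0.8868.
d_o³ = 16T/[π τ_allow (1−k⁴)] = 16×2240000/(π×460.5×0.8868) = 27930 mm³.
d_o = 30.34 mm.

d_o = 30.3 mm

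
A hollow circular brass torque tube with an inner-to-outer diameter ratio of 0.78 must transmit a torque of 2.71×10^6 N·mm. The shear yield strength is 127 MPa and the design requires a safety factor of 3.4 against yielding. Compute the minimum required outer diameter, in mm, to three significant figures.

d_o = 83.7 mm

τ_allow = 127/3.4 = 37.35 MPa.
For a hollow shaft τ = 16T/[πd_o³(1−k⁴)] with k = 0.78, so 1−k⁴ = 0.6298.
d_o³ = 16T/[π τ_allow (1−k⁴)] = 16×2710000/(π×37.35×0.6298) = 586600 mm³.
d_o = 83.71 mm.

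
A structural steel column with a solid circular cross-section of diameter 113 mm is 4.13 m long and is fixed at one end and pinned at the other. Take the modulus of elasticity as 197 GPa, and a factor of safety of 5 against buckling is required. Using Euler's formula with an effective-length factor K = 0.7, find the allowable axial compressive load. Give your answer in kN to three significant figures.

I = πd⁴/64 = π×113⁴/64 = 8.004×10^6 mm⁴.
Effective length L_e = KL = 0.7×4.13 m = 2891 mm.
Euler critical load P_cr = π²EI/L_e² = π²×197000×8.004×10^6/2891² = 1.862×10^6 N.
P_allow = P_cr/n = 1.862×10^6/5 = 372400 N.

P_allow = 372 kN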